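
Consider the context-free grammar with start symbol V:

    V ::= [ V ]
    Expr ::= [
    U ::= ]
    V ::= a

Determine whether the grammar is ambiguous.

Unambiguous

Only V is reachable from V; ignoring the rest: Each string is a nest of matched brackets around a single atom. An opening bracket forces the recursive rule; an atom forces the base rule.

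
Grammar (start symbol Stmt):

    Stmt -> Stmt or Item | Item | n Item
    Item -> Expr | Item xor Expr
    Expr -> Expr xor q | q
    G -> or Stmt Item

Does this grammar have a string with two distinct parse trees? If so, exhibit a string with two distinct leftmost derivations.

Witness: q xor q

Derivation 1: Stmt ⇒ Item ⇒ Expr ⇒ Expr xor q ⇒ q xor q
Derivation 2: Stmt ⇒ Item ⇒ Item xor Expr ⇒ Expr xor Expr ⇒ q xor Expr ⇒ q xor q

Two distinct leftmost derivations for the same string.

Ambiguous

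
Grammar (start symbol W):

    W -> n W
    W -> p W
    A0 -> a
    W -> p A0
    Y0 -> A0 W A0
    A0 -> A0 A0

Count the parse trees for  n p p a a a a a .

14

Parse trees for n p p a a a a a (showing first 6 of 14):
  [W n [W p [W p [A0 [A0 a] [A0 [A0 a] [A0 [A0 a] [A0 [A0 a] [A0 a]]]]]]]]
  [W n [W p [W p [A0 [A0 a] [A0 [A0 a] [A0 [A0 [A0 a] [A0 a]] [A0 a]]]]]]]
  [W n [W p [W p [A0 [A0 a] [A0 [A0 [A0 a] [A0 a]] [A0 [A0 a] [A0 a]]]]]]]
  [W n [W p [W p [A0 [A0 a] [A0 [A0 [A0 a] [A0 [A0 a] [A0 a]]] [A0 a]]]]]]
  [W n [W p [W p [A0 [A0 a] [A0 [A0 [A0 [A0 a] [A0 a]] [A0 a]] [A0 a]]]]]]
  [W n [W p [W p [A0 [A0 [A0 a] [A0 a]] [A0 [A0 a] [A0 [A0 a] [A0 a]]]]]]]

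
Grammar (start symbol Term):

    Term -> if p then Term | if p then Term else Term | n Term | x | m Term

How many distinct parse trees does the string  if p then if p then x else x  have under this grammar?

Parse trees for if p then if p then x else x:
  [Term if p then [Term if p then [Term x] else [Term x]]]
  [Term if p then [Term if p then [Term x]] else [Term x]]

2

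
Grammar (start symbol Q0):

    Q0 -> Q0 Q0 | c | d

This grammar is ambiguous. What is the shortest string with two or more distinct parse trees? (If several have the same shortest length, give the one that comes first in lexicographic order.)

length 1: no string has ≥2 trees
length 2: no string has ≥2 trees
length 3: c c c has 2 parse trees

Two derivations of c c c:
  Q0 ⇒ Q0 Q0 ⇒ Q0 Q0 Q0 ⇒ c Q0 Q0 ⇒ c c Q0 ⇒ c c c
  Q0 ⇒ Q0 Q0 ⇒ c Q0 ⇒ c Q0 Q0 ⇒ c c Q0 ⇒ c c c

c c c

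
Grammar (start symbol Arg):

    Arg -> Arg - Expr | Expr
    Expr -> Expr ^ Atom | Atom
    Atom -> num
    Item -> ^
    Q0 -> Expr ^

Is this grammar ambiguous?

Only Arg, Expr, Atom are reachable from Arg; ignoring the rest: The grammar is stratified — Arg handles '-' (left-recursive), Expr handles '^', Atom atoms. Each operator has a fixed associativity and precedence level, so every string has one parse.

Unambiguous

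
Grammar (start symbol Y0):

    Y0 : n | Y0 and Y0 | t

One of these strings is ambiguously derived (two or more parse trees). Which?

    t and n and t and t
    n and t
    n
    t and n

t and n and t and t: 5 trees
n and t: 1 tree
n: 1 tree
t and n: 1 tree

t and n and t and t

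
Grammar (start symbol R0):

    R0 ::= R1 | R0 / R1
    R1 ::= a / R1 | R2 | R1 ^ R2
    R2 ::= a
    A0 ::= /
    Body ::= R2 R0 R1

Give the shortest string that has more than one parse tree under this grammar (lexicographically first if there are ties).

a / a

length 1: no string has ≥2 trees
length 3: a / a has 2 parse trees

Two derivations of a / a:
  R0 ⇒ R1 ⇒ a / R1 ⇒ a / R2 ⇒ a / a
  R0 ⇒ R0 / R1 ⇒ R1 / R1 ⇒ R2 / R1 ⇒ a / R1 ⇒ a / R2 ⇒ a / a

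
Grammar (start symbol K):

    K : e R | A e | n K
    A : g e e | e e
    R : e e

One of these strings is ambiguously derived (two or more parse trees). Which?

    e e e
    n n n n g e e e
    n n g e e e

e e e

e e e: 2 trees
n n n n g e e e: 1 tree
n n g e e e: 1 tree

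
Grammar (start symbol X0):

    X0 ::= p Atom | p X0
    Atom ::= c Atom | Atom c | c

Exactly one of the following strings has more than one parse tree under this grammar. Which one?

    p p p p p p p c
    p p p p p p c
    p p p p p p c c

p p p p p p c c

p p p p p p p c: 1 tree
p p p p p p c: 1 tree
p p p p p p c c: 2 trees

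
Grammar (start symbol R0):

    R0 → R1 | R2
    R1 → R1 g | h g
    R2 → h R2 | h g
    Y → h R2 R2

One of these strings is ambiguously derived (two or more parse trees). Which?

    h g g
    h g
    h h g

h g g: 1 tree
h g: 2 trees
h h g: 1 tree

h g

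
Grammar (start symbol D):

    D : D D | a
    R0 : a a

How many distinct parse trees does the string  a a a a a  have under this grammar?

Parse trees for a a a a a (showing first 6 of 14):
  [D [D a] [D [D a] [D [D a] [D [D a] [D a]]]]]
  [D [D a] [D [D a] [D [D [D a] [D a]] [D a]]]]
  [D [D a] [D [D [D a] [D a]] [D [D a] [D a]]]]
  [D [D a] [D [D [D a] [D [D a] [D a]]] [D a]]]
  [D [D a] [D [D [D [D a] [D a]] [D a]] [D a]]]
  [D [D [D a] [D a]] [D [D a] [D [D a] [D a]]]]

14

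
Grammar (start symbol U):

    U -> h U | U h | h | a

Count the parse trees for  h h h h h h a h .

7

Parse trees for h h h h h h a h:
  [U h [U h [U h [U h [U h [U h [U [U a] h]]]]]]]
  [U h [U h [U h [U h [U h [U [U h [U a]] h]]]]]]
  [U h [U h [U h [U h [U [U h [U h [U a]]] h]]]]]
  [U h [U h [U h [U [U h [U h [U h [U a]]]] h]]]]
  [U h [U h [U [U h [U h [U h [U h [U a]]]]] h]]]
  [U h [U [U h [U h [U h [U h [U h [U a]]]]]] h]]
  [U [U h [U h [U h [U h [U h [U h [U a]]]]]]] h]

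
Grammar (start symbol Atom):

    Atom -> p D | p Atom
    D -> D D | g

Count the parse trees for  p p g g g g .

5

Parse trees for p p g g g g:
  [Atom p [Atom p [D [D g] [D [D g] [D [D g] [D g]]]]]]
  [Atom p [Atom p [D [D g] [D [D [D g] [D g]] [D g]]]]]
  [Atom p [Atom p [D [D [D g] [D g]] [D [D g] [D g]]]]]
  [Atom p [Atom p [D [D [D g] [D [D g] [D g]]] [D g]]]]
  [Atom p [Atom p [D [D [D [D g] [D g]] [D g]] [D g]]]]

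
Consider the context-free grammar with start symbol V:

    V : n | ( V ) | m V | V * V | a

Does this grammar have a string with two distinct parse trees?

Ambiguous

Witness: m a * a

Derivation 1: V ⇒ m V ⇒ m V * V ⇒ m a * V ⇒ m a * a
Derivation 2: V ⇒ V * V ⇒ m V * V ⇒ m a * V ⇒ m a * a

Two distinct leftmost derivations for the same string.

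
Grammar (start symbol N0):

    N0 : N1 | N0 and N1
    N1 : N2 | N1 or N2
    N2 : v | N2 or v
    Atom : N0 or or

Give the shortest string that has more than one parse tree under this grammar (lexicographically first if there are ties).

v or v

length 1: no string has ≥2 trees
length 3: v or v has 2 parse trees

Two derivations of v or v:
  N0 ⇒ N1 ⇒ N2 ⇒ N2 or v ⇒ v or v
  N0 ⇒ N1 ⇒ N1 or N2 ⇒ N2 or N2 ⇒ v or N2 ⇒ v or v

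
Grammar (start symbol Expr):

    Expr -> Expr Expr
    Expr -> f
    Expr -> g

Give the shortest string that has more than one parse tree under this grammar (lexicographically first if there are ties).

length 1: no string has ≥2 trees
length 2: no string has ≥2 trees
length 3: f f f has 2 parse trees

Two derivations of f f f:
  Expr ⇒ Expr Expr ⇒ Expr Expr Expr ⇒ f Expr Expr ⇒ f f Expr ⇒ f f f
  Expr ⇒ Expr Expr ⇒ f Expr ⇒ f Expr Expr ⇒ f f Expr ⇒ f f f

f f f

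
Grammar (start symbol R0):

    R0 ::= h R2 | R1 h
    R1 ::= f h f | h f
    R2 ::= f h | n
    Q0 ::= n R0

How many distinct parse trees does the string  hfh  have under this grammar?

Parse trees for hfh:
  [R0 h [R2 f h]]
  [R0 [R1 h f] h]

2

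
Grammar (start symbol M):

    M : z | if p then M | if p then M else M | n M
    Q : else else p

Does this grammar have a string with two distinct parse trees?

Ambiguous

Witness: if p then if p then z else z

Derivation 1: M ⇒ if p then M ⇒ if p then if p then M else M ⇒ if p then if p then z else M ⇒ if p then if p then z else z
Derivation 2: M ⇒ if p then M else M ⇒ if p then if p then M else M ⇒ if p then if p then z else M ⇒ if p then if p then z else z

Two distinct leftmost derivations for the same string.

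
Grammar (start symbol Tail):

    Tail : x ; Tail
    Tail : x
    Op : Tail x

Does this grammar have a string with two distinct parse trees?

Only Tail is reachable from Tail; ignoring the rest: Right-recursive list with a separator: after each atom, whether the separator follows determines the rule. One parse per string.

Unambiguous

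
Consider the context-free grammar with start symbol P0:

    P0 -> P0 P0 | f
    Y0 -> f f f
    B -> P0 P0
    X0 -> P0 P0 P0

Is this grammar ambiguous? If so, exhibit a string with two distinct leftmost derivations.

Witness: f f f

Derivation 1: P0 ⇒ P0 P0 ⇒ P0 P0 P0 ⇒ f P0 P0 ⇒ f f P0 ⇒ f f f
Derivation 2: P0 ⇒ P0 P0 ⇒ f P0 ⇒ f P0 P0 ⇒ f f P0 ⇒ f f f

Two distinct leftmost derivations for the same string.

Ambiguous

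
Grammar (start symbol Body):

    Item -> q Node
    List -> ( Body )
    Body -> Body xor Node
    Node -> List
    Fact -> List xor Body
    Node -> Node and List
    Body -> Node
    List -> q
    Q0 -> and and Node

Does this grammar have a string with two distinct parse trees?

Only Body, Node, List are reachable from Body; ignoring the rest: This is a standard precedence ladder (Body over Node over List), with each level left-recursive on its own operator ('xor' at Body, 'and' at Node). That structure is LR(1), hence unambiguous.

Unambiguous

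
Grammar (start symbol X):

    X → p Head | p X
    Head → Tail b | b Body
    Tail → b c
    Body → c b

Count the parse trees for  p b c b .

Parse trees for p b c b:
  [X p [Head [Tail b c] b]]
  [X p [Head b [Body c b]]]

2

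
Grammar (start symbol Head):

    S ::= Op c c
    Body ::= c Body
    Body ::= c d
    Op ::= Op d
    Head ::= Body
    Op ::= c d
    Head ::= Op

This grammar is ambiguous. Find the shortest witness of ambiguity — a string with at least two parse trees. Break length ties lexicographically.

length 2: c d has 2 parse trees

Two derivations of c d:
  Head ⇒ Body ⇒ c d
  Head ⇒ Op ⇒ c d

c d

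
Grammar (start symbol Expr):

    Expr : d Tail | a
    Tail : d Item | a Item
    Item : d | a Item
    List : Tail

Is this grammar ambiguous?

Unambiguous

(List is unreachable from Expr, so its rules don't affect L(Expr).) The reachable rules are right-linear with at most one rule per (nonterminal, next-terminal) pair. Each input token forces the next rule, so parsing is deterministic.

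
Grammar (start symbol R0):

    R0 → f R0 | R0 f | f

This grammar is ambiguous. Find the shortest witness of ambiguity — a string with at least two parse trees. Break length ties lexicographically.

f f

length 1: no string has ≥2 trees
length 2: f f has 2 parse trees

Two derivations of f f:
  R0 ⇒ f R0 ⇒ f f
  R0 ⇒ R0 f ⇒ f f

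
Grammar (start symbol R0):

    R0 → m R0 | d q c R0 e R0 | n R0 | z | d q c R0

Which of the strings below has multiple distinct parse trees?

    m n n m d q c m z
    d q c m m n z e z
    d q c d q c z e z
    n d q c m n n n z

m n n m d q c m z: 1 tree
d q c m m n z e z: 1 tree
d q c d q c z e z: 2 trees
n d q c m n n n z: 1 tree

d q c d q c z e z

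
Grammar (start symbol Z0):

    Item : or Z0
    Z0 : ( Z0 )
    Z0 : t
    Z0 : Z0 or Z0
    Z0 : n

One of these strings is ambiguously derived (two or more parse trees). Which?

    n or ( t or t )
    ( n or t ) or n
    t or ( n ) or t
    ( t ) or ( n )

n or ( t or t ): 1 tree
( n or t ) or n: 1 tree
t or ( n ) or t: 2 trees
( t ) or ( n ): 1 tree

t or ( n ) or t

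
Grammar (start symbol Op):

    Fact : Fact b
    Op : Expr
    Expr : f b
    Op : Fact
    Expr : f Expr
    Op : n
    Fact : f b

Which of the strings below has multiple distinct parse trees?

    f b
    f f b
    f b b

f b

f b: 2 trees
f f b: 1 tree
f b b: 1 tree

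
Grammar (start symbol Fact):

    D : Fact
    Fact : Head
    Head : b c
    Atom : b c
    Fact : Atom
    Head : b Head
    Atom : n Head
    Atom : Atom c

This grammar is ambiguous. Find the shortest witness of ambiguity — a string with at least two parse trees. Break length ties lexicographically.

length 2: b c has 2 parse trees

Two derivations of b c:
  Fact ⇒ Head ⇒ b c
  Fact ⇒ Atom ⇒ b c

b c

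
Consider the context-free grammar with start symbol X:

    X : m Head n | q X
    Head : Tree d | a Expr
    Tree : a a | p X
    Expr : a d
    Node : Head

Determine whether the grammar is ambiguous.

Ambiguous

Witness: m a a d n

Derivation 1: X ⇒ m Head n ⇒ m Tree d n ⇒ m a a d n
Derivation 2: X ⇒ m Head n ⇒ m a Expr n ⇒ m a a d n

Two distinct leftmost derivations for the same string.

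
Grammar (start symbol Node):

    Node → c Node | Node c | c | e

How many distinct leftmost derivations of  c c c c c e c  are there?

Parse trees for c c c c c e c:
  [Node c [Node c [Node c [Node c [Node c [Node [Node e] c]]]]]]
  [Node c [Node c [Node c [Node c [Node [Node c [Node e]] c]]]]]
  [Node c [Node c [Node c [Node [Node c [Node c [Node e]]] c]]]]
  [Node c [Node c [Node [Node c [Node c [Node c [Node e]]]] c]]]
  [Node c [Node [Node c [Node c [Node c [Node c [Node e]]]]] c]]
  [Node [Node c [Node c [Node c [Node c [Node c [Node e]]]]]] c]

6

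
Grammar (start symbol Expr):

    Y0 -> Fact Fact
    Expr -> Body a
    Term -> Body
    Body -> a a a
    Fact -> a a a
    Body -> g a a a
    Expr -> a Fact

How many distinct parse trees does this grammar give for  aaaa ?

2

Parse trees for aaaa:
  [Expr [Body a a a] a]
  [Expr a [Fact a a a]]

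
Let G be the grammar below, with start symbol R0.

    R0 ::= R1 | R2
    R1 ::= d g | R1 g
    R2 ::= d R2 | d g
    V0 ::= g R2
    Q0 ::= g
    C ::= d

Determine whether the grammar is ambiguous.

Ambiguous

Witness: d g

Derivation 1: R0 ⇒ R1 ⇒ d g
Derivation 2: R0 ⇒ R2 ⇒ d g

Two distinct leftmost derivations for the same string.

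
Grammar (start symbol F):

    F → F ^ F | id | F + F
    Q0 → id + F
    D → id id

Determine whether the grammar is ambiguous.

Ambiguous

Witness: id + id + id

Derivation 1: F ⇒ F + F ⇒ id + F ⇒ id + F + F ⇒ id + id + F ⇒ id + id + id
Derivation 2: F ⇒ F + F ⇒ F + F + F ⇒ id + F + F ⇒ id + id + F ⇒ id + id + id

Two distinct leftmost derivations for the same string.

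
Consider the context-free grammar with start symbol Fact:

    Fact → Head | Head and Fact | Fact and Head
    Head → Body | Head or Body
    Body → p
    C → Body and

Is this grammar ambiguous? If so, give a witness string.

Ambiguous

Witness: p and p

Derivation 1: Fact ⇒ Head and Fact ⇒ Body and Fact ⇒ p and Fact ⇒ p and Head ⇒ p and Body ⇒ p and p
Derivation 2: Fact ⇒ Fact and Head ⇒ Head and Head ⇒ Body and Head ⇒ p and Head ⇒ p and Body ⇒ p and p

Two distinct leftmost derivations for the same string.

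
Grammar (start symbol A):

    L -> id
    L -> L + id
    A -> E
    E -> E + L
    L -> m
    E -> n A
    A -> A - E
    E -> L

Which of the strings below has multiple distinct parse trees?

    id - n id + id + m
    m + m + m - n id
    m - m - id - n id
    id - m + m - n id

id - n id + id + m

id - n id + id + m: 5 trees
m + m + m - n id: 1 tree
m - m - id - n id: 1 tree
id - m + m - n id: 1 tree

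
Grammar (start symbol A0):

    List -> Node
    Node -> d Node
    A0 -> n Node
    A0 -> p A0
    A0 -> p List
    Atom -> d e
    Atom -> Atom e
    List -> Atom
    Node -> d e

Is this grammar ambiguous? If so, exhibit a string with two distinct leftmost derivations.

Ambiguous

Witness: p d e

Derivation 1: A0 ⇒ p List ⇒ p Node ⇒ p d e
Derivation 2: A0 ⇒ p List ⇒ p Atom ⇒ p d e

Two distinct leftmost derivations for the same string.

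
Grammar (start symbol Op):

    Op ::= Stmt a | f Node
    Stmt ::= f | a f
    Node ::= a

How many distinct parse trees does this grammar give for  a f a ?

Parse trees for a f a:
  [Op [Stmt a f] a]

1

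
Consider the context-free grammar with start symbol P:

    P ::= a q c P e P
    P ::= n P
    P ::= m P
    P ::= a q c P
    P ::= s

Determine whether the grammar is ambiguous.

Ambiguous

Witness: a q c a q c s e s

Derivation 1: P ⇒ a q c P e P ⇒ a q c a q c P e P ⇒ a q c a q c s e P ⇒ a q c a q c s e s
Derivation 2: P ⇒ a q c P ⇒ a q c a q c P e P ⇒ a q c a q c s e P ⇒ a q c a q c s e s

Two distinct leftmost derivations for the same string.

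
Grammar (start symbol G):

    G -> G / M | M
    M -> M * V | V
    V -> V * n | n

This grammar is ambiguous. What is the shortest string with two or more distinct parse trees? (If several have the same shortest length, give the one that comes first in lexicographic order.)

n * n

length 1: no string has ≥2 trees
length 3: n * n has 2 parse trees

Two derivations of n * n:
  G ⇒ M ⇒ M * V ⇒ V * V ⇒ n * V ⇒ n * n
  G ⇒ M ⇒ V ⇒ V * n ⇒ n * n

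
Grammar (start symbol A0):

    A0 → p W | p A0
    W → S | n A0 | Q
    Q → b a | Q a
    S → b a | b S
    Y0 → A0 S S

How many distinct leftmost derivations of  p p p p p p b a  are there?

2

Parse trees for p p p p p p b a:
  [A0 p [A0 p [A0 p [A0 p [A0 p [A0 p [W [S b a]]]]]]]]
  [A0 p [A0 p [A0 p [A0 p [A0 p [A0 p [W [Q b a]]]]]]]]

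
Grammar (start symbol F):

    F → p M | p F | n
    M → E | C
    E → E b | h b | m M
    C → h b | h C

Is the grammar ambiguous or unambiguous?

Witness: p h b

Derivation 1: F ⇒ p M ⇒ p E ⇒ p h b
Derivation 2: F ⇒ p M ⇒ p C ⇒ p h b

Two distinct leftmost derivations for the same string.

Ambiguous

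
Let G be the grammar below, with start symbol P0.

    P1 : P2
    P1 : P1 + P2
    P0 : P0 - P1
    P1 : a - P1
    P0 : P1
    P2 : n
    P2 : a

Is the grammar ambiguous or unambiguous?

Witness: a - a

Derivation 1: P0 ⇒ P0 - P1 ⇒ P1 - P1 ⇒ P2 - P1 ⇒ a - P1 ⇒ a - P2 ⇒ a - a
Derivation 2: P0 ⇒ P1 ⇒ a - P1 ⇒ a - P2 ⇒ a - a

Two distinct leftmost derivations for the same string.

Ambiguous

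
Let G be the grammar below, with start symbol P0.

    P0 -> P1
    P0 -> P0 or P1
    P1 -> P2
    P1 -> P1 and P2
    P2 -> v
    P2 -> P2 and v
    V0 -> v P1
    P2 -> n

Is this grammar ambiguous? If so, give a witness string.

Witness: n and v

Derivation 1: P0 ⇒ P1 ⇒ P2 ⇒ P2 and v ⇒ n and v
Derivation 2: P0 ⇒ P1 ⇒ P1 and P2 ⇒ P2 and P2 ⇒ n and P2 ⇒ n and v

Two distinct leftmost derivations for the same string.

Ambiguous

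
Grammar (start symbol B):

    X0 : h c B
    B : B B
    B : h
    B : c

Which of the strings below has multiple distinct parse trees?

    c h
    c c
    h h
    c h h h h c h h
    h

c h h h h c h h

c h: 1 tree
c c: 1 tree
h h: 1 tree
c h h h h c h h: 429 trees
h: 1 tree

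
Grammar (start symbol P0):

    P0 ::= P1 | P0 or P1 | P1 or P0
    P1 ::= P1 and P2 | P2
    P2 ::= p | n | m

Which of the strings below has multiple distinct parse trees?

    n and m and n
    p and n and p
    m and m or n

m and m or n

n and m and n: 1 tree
p and n and p: 1 tree
m and m or n: 2 trees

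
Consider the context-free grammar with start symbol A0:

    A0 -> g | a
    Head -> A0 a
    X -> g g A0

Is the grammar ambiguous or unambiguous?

Only A0 is reachable from A0; ignoring the rest: The reachable rules are right-linear with at most one rule per (nonterminal, next-terminal) pair. Each input token forces the next rule, so parsing is deterministic.

Unambiguous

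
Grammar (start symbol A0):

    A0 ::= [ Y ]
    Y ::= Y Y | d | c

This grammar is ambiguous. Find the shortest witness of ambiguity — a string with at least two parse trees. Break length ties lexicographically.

length 3: no string has ≥2 trees
length 4: no string has ≥2 trees
length 5: [ c c c ] has 2 parse trees

Two derivations of [ c c c ]:
  A0 ⇒ [ Y ] ⇒ [ Y Y ] ⇒ [ Y Y Y ] ⇒ [ c Y Y ] ⇒ [ c c Y ] ⇒ [ c c c ]
  A0 ⇒ [ Y ] ⇒ [ Y Y ] ⇒ [ c Y ] ⇒ [ c Y Y ] ⇒ [ c c Y ] ⇒ [ c c c ]

[ c c c ]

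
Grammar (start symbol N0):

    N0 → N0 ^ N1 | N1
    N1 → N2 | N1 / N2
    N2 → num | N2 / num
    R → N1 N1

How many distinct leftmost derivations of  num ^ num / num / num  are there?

4

Parse trees for num ^ num / num / num:
  [N0 [N0 [N1 [N2 num]]] ^ [N1 [N2 [N2 [N2 num] / num] / num]]]
  [N0 [N0 [N1 [N2 num]]] ^ [N1 [N1 [N2 num]] / [N2 [N2 num] / num]]]
  [N0 [N0 [N1 [N2 num]]] ^ [N1 [N1 [N2 [N2 num] / num]] / [N2 num]]]
  [N0 [N0 [N1 [N2 num]]] ^ [N1 [N1 [N1 [N2 num]] / [N2 num]] / [N2 num]]]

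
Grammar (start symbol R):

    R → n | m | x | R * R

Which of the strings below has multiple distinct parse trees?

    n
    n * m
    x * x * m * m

n: 1 tree
n * m: 1 tree
x * x * m * m: 5 trees

x * x * m * m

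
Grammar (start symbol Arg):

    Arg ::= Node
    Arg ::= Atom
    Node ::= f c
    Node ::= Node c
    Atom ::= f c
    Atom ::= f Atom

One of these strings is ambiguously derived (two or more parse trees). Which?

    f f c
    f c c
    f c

f f c: 1 tree
f c c: 1 tree
f c: 2 trees

f c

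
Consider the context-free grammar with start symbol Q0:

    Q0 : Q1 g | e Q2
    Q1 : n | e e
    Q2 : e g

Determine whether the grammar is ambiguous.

Witness: e e g

Derivation 1: Q0 ⇒ Q1 g ⇒ e e g
Derivation 2: Q0 ⇒ e Q2 ⇒ e e g

Two distinct leftmost derivations for the same string.

Ambiguous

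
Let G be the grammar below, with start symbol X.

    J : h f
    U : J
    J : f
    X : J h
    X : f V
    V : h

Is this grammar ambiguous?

Ambiguous

Witness: f h

Derivation 1: X ⇒ J h ⇒ f h
Derivation 2: X ⇒ f V ⇒ f h

Two distinct leftmost derivations for the same string.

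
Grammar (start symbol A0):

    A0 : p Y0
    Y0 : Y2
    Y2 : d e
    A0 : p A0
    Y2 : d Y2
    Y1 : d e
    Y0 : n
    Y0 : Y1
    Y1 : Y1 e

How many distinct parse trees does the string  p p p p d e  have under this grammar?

2

Parse trees for p p p p d e:
  [A0 p [A0 p [A0 p [A0 p [Y0 [Y2 d e]]]]]]
  [A0 p [A0 p [A0 p [A0 p [Y0 [Y1 d e]]]]]]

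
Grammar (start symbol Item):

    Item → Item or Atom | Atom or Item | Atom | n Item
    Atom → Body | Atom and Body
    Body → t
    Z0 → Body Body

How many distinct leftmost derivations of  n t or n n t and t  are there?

Parse trees for n t or n n t and t:
  [Item n [Item [Atom [Body t]] or [Item n [Item n [Item [Atom [Atom [Body t]] and [Body t]]]]]]]

1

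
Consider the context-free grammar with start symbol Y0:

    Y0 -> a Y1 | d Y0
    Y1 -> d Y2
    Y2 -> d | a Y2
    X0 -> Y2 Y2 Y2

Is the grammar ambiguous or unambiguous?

Only Y0, Y1, Y2 are reachable from Y0; ignoring the rest: Restricted to the reachable nonterminals, every rule has the form A → t or A → t B, and no two rules for the same A share a first terminal. The grammar encodes a DFA — one run per string.

Unambiguous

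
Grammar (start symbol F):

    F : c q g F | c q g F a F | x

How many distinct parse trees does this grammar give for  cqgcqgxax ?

2

Parse trees for cqgcqgxax:
  [F c q g [F c q g [F x] a [F x]]]
  [F c q g [F c q g [F x]] a [F x]]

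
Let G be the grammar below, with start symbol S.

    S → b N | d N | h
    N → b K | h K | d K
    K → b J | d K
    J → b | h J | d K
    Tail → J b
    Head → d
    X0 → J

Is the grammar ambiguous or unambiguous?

Only S, N, K, J are reachable from S; ignoring the rest: Each reachable nonterminal has at most one production per leading terminal, and all productions are right-linear; the derivation is determined token-by-token.

Unambiguous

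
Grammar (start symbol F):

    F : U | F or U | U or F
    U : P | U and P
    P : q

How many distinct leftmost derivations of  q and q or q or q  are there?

Parse trees for q and q or q or q:
  [F [F [F [U [U [P q]] and [P q]]] or [U [P q]]] or [U [P q]]]
  [F [F [U [U [P q]] and [P q]] or [F [U [P q]]]] or [U [P q]]]
  [F [U [U [P q]] and [P q]] or [F [F [U [P q]]] or [U [P q]]]]
  [F [U [U [P q]] and [P q]] or [F [U [P q]] or [F [U [P q]]]]]

4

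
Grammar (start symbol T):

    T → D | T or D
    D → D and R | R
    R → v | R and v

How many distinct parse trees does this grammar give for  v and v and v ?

Parse trees for v and v and v:
  [T [D [D [R v]] and [R [R v] and v]]]
  [T [D [D [D [R v]] and [R v]] and [R v]]]
  [T [D [D [R [R v] and v]] and [R v]]]
  [T [D [R [R [R v] and v] and v]]]

4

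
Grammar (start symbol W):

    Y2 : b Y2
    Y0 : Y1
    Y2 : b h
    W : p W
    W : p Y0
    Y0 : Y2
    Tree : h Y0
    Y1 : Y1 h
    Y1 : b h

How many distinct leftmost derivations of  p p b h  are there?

Parse trees for p p b h:
  [W p [W p [Y0 [Y1 b h]]]]
  [W p [W p [Y0 [Y2 b h]]]]

2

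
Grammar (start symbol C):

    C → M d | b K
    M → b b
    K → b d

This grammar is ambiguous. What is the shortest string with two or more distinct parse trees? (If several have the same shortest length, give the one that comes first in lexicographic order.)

b b d

length 3: b b d has 2 parse trees

Two derivations of b b d:
  C ⇒ M d ⇒ b b d
  C ⇒ b K ⇒ b b d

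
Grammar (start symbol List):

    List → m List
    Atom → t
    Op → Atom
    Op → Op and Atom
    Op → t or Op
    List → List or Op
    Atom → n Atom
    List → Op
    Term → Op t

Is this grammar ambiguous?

Ambiguous

Witness: t or t

Derivation 1: List ⇒ List or Op ⇒ Op or Op ⇒ Atom or Op ⇒ t or Op ⇒ t or Atom ⇒ t or t
Derivation 2: List ⇒ Op ⇒ t or Op ⇒ t or Atom ⇒ t or t

Two distinct leftmost derivations for the same string.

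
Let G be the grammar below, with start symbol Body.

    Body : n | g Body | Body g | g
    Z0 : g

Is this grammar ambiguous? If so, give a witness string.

Witness: g g

Derivation 1: Body ⇒ g Body ⇒ g g
Derivation 2: Body ⇒ Body g ⇒ g g

Two distinct leftmost derivations for the same string.

Ambiguous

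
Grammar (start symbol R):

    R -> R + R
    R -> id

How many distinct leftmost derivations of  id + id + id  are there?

2

Parse trees for id + id + id:
  [R [R id] + [R [R id] + [R id]]]
  [R [R [R id] + [R id]] + [R id]]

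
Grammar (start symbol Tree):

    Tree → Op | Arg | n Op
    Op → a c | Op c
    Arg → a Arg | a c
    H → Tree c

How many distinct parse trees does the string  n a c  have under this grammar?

Parse trees for n a c:
  [Tree n [Op a c]]

1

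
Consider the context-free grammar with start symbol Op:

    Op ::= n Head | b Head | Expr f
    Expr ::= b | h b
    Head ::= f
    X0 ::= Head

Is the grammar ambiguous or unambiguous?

Ambiguous

Witness: b f

Derivation 1: Op ⇒ b Head ⇒ b f
Derivation 2: Op ⇒ Expr f ⇒ b f

Two distinct leftmost derivations for the same string.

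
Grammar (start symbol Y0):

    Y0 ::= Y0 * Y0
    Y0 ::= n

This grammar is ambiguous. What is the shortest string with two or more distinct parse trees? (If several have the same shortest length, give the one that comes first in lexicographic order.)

n * n * n

length 1: no string has ≥2 trees
length 3: no string has ≥2 trees
length 5: n * n * n has 2 parse trees

Two derivations of n * n * n:
  Y0 ⇒ Y0 * Y0 ⇒ Y0 * Y0 * Y0 ⇒ n * Y0 * Y0 ⇒ n * n * Y0 ⇒ n * n * n
  Y0 ⇒ Y0 * Y0 ⇒ n * Y0 ⇒ n * Y0 * Y0 ⇒ n * n * Y0 ⇒ n * n * n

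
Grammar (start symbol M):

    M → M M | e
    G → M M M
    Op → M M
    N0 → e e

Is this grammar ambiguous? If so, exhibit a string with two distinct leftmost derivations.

Ambiguous

Witness: e e e

Derivation 1: M ⇒ M M ⇒ M M M ⇒ e M M ⇒ e e M ⇒ e e e
Derivation 2: M ⇒ M M ⇒ e M ⇒ e M M ⇒ e e M ⇒ e e e

Two distinct leftmost derivations for the same string.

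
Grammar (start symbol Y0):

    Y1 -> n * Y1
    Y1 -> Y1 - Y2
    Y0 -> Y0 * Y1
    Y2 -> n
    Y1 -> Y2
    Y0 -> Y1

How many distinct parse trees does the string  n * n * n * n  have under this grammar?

8

Parse trees for n * n * n * n:
  [Y0 [Y0 [Y1 [Y2 n]]] * [Y1 n * [Y1 n * [Y1 [Y2 n]]]]]
  [Y0 [Y0 [Y0 [Y1 [Y2 n]]] * [Y1 [Y2 n]]] * [Y1 n * [Y1 [Y2 n]]]]
  [Y0 [Y0 [Y1 n * [Y1 [Y2 n]]]] * [Y1 n * [Y1 [Y2 n]]]]
  [Y0 [Y0 [Y0 [Y1 [Y2 n]]] * [Y1 n * [Y1 [Y2 n]]]] * [Y1 [Y2 n]]]
  [Y0 [Y0 [Y0 [Y0 [Y1 [Y2 n]]] * [Y1 [Y2 n]]] * [Y1 [Y2 n]]] * [Y1 [Y2 n]]]
  [Y0 [Y0 [Y0 [Y1 n * [Y1 [Y2 n]]]] * [Y1 [Y2 n]]] * [Y1 [Y2 n]]]
  [Y0 [Y0 [Y1 n * [Y1 n * [Y1 [Y2 n]]]]] * [Y1 [Y2 n]]]
  [Y0 [Y1 n * [Y1 n * [Y1 n * [Y1 [Y2 n]]]]]]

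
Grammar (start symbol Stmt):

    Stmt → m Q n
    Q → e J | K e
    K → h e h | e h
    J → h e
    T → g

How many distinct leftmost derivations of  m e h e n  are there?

Parse trees for m e h e n:
  [Stmt m [Q e [J h e]] n]
  [Stmt m [Q [K e h] e] n]

2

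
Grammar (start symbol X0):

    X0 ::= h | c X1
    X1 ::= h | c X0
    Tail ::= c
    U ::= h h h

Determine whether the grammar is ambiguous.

Unambiguous

Only X0, X1 are reachable from X0; ignoring the rest: Each reachable nonterminal has at most one production per leading terminal, and all productions are right-linear; the derivation is determined token-by-token.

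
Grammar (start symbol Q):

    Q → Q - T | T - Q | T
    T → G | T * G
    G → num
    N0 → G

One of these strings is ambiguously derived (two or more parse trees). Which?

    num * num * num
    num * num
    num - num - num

num - num - num

num * num * num: 1 tree
num * num: 1 tree
num - num - num: 4 trees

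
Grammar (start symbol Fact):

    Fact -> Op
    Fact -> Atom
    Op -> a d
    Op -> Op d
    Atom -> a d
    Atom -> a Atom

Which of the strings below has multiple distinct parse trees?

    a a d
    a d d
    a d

a d

a a d: 1 tree
a d d: 1 tree
a d: 2 trees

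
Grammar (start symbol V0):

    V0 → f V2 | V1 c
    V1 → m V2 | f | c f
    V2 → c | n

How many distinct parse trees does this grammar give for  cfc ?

Parse trees for cfc:
  [V0 [V1 c f] c]

1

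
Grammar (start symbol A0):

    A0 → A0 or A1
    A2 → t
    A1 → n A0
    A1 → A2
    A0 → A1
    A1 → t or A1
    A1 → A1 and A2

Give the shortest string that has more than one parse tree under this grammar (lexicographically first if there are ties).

t or t

length 1: no string has ≥2 trees
length 2: no string has ≥2 trees
length 3: t or t has 2 parse trees

Two derivations of t or t:
  A0 ⇒ A0 or A1 ⇒ A1 or A1 ⇒ A2 or A1 ⇒ t or A1 ⇒ t or A2 ⇒ t or t
  A0 ⇒ A1 ⇒ t or A1 ⇒ t or A2 ⇒ t or t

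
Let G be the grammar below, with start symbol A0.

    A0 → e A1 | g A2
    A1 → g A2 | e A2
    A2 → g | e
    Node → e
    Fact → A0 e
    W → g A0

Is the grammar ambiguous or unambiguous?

Unambiguous

Only A0, A1, A2 are reachable from A0; ignoring the rest: Each reachable nonterminal has at most one production per leading terminal, and all productions are right-linear; the derivation is determined token-by-token.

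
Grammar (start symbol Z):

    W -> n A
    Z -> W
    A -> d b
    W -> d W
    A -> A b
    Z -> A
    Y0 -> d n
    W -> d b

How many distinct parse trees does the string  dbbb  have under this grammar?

Parse trees for dbbb:
  [Z [A [A [A d b] b] b]]

1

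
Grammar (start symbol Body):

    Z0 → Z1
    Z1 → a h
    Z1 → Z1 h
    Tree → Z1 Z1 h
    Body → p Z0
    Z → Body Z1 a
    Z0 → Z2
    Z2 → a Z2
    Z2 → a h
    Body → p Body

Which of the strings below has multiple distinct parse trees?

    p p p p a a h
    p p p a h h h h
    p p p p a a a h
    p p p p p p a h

p p p p a a h: 1 tree
p p p a h h h h: 1 tree
p p p p a a a h: 1 tree
p p p p p p a h: 2 trees

p p p p p p a h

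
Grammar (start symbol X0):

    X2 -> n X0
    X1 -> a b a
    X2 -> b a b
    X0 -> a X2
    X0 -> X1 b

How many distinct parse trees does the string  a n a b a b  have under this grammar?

Parse trees for a n a b a b:
  [X0 a [X2 n [X0 a [X2 b a b]]]]
  [X0 a [X2 n [X0 [X1 a b a] b]]]

2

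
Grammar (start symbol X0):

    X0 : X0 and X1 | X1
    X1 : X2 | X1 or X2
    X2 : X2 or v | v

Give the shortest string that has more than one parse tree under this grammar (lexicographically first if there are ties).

v or v

length 1: no string has ≥2 trees
length 3: v or v has 2 parse trees

Two derivations of v or v:
  X0 ⇒ X1 ⇒ X2 ⇒ X2 or v ⇒ v or v
  X0 ⇒ X1 ⇒ X1 or X2 ⇒ X2 or X2 ⇒ v or X2 ⇒ v or v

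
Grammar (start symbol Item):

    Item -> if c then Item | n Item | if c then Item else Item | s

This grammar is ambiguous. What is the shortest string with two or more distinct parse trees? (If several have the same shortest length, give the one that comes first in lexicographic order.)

length 1: no string has ≥2 trees
length 2: no string has ≥2 trees
length 3: no string has ≥2 trees
length 4: no string has ≥2 trees
length 5: no string has ≥2 trees
length 6: no string has ≥2 trees
length 7: no string has ≥2 trees
length 8: no string has ≥2 trees
length 9: if c then if c then s else s has 2 parse trees

Two derivations of if c then if c then s else s:
  Item ⇒ if c then Item ⇒ if c then if c then Item else Item ⇒ if c then if c then s else Item ⇒ if c then if c then s else s
  Item ⇒ if c then Item else Item ⇒ if c then if c then Item else Item ⇒ if c then if c then s else Item ⇒ if c then if c then s else s

if c then if c then s else s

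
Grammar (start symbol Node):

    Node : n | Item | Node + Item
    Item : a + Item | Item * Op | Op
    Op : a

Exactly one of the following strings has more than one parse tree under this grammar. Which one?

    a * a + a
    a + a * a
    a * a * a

a * a + a: 1 tree
a + a * a: 3 trees
a * a * a: 1 tree

a + a * a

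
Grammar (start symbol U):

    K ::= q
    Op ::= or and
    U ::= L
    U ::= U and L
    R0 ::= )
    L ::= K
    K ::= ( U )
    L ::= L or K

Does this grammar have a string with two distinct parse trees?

Unambiguous

Only U, L, K are reachable from U; ignoring the rest: This is a standard precedence ladder (U over L over K), with each level left-recursive on its own operator ('and' at U, 'or' at L). That structure is LR(1), hence unambiguous.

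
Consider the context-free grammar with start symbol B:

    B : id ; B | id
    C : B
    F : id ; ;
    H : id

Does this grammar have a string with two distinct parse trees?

Unambiguous

(C, F, H are unreachable from B, so their rules don't affect L(B).) The reachable grammar is A → atom sep A | atom. Each atom is followed by either the separator (recurse) or end-of-string (stop) — no choice point.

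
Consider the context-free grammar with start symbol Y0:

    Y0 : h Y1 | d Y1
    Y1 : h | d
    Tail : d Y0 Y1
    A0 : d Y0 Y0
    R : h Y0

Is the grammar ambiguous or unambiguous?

Unambiguous

Only Y0, Y1 are reachable from Y0; ignoring the rest: Restricted to the reachable nonterminals, every rule has the form A → t or A → t B, and no two rules for the same A share a first terminal. The grammar encodes a DFA — one run per string.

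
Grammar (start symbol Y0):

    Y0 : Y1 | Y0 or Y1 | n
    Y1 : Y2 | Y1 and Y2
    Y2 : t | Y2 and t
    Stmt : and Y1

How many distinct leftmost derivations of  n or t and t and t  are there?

4

Parse trees for n or t and t and t:
  [Y0 [Y0 n] or [Y1 [Y2 [Y2 [Y2 t] and t] and t]]]
  [Y0 [Y0 n] or [Y1 [Y1 [Y2 t]] and [Y2 [Y2 t] and t]]]
  [Y0 [Y0 n] or [Y1 [Y1 [Y2 [Y2 t] and t]] and [Y2 t]]]
  [Y0 [Y0 n] or [Y1 [Y1 [Y1 [Y2 t]] and [Y2 t]] and [Y2 t]]]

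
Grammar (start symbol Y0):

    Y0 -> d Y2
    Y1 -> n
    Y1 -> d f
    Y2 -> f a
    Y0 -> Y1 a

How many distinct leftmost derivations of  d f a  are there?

2

Parse trees for d f a:
  [Y0 d [Y2 f a]]
  [Y0 [Y1 d f] a]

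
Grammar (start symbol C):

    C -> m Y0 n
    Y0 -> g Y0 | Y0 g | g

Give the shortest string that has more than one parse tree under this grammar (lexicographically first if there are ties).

length 3: no string has ≥2 trees
length 4: m g g n has 2 parse trees

Two derivations of m g g n:
  C ⇒ m Y0 n ⇒ m g Y0 n ⇒ m g g n
  C ⇒ m Y0 n ⇒ m Y0 g n ⇒ m g g n

m g g n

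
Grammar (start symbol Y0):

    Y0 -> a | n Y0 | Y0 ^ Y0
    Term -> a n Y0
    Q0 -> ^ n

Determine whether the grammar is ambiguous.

Ambiguous

Witness: n a ^ a

Derivation 1: Y0 ⇒ n Y0 ⇒ n Y0 ^ Y0 ⇒ n a ^ Y0 ⇒ n a ^ a
Derivation 2: Y0 ⇒ Y0 ^ Y0 ⇒ n Y0 ^ Y0 ⇒ n a ^ Y0 ⇒ n a ^ a

Two distinct leftmost derivations for the same string.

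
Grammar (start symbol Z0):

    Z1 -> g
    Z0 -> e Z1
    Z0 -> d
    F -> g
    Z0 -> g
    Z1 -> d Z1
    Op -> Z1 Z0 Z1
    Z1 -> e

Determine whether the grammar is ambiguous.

Unambiguous

(Op, F are unreachable from Z0, so their rules don't affect L(Z0).) The reachable rules are right-linear with at most one rule per (nonterminal, next-terminal) pair. Each input token forces the next rule, so parsing is deterministic.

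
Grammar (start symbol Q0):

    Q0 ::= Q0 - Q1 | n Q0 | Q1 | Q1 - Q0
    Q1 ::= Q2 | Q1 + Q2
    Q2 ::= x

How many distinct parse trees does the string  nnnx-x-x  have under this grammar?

16

Parse trees for nnnx-x-x (showing first 6 of 16):
  [Q0 [Q0 [Q0 n [Q0 n [Q0 n [Q0 [Q1 [Q2 x]]]]]] - [Q1 [Q2 x]]] - [Q1 [Q2 x]]]
  [Q0 [Q0 n [Q0 [Q0 n [Q0 n [Q0 [Q1 [Q2 x]]]]] - [Q1 [Q2 x]]]] - [Q1 [Q2 x]]]
  [Q0 [Q0 n [Q0 n [Q0 [Q0 n [Q0 [Q1 [Q2 x]]]] - [Q1 [Q2 x]]]]] - [Q1 [Q2 x]]]
  [Q0 [Q0 n [Q0 n [Q0 n [Q0 [Q0 [Q1 [Q2 x]]] - [Q1 [Q2 x]]]]]] - [Q1 [Q2 x]]]
  [Q0 [Q0 n [Q0 n [Q0 n [Q0 [Q1 [Q2 x]] - [Q0 [Q1 [Q2 x]]]]]]] - [Q1 [Q2 x]]]
  [Q0 n [Q0 [Q0 [Q0 n [Q0 n [Q0 [Q1 [Q2 x]]]]] - [Q1 [Q2 x]]] - [Q1 [Q2 x]]]]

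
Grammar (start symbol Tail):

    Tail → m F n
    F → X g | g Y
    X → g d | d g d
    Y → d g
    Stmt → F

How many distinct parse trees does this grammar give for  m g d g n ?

Parse trees for m g d g n:
  [Tail m [F [X g d] g] n]
  [Tail m [F g [Y d g]] n]

2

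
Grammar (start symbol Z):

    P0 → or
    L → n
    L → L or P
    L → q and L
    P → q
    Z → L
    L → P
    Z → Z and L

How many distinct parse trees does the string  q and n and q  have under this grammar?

2

Parse trees for q and n and q:
  [Z [Z [L q and [L n]]] and [L [P q]]]
  [Z [Z [Z [L [P q]]] and [L n]] and [L [P q]]]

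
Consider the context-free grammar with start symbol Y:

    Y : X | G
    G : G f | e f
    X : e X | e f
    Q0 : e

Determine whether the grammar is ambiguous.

Witness: e f

Derivation 1: Y ⇒ X ⇒ e f
Derivation 2: Y ⇒ G ⇒ e f

Two distinct leftmost derivations for the same string.

Ambiguous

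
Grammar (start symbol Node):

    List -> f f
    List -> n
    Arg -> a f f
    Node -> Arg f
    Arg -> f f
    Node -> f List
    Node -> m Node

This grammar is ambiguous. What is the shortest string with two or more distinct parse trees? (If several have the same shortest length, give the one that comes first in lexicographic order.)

f f f

length 2: no string has ≥2 trees
length 3: f f f has 2 parse trees

Two derivations of f f f:
  Node ⇒ Arg f ⇒ f f f
  Node ⇒ f List ⇒ f f f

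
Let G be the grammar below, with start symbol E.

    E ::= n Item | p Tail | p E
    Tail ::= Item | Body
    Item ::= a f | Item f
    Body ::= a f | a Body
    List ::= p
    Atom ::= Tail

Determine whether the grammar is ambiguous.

Ambiguous

Witness: p a f

Derivation 1: E ⇒ p Tail ⇒ p Item ⇒ p a f
Derivation 2: E ⇒ p Tail ⇒ p Body ⇒ p a f

Two distinct leftmost derivations for the same string.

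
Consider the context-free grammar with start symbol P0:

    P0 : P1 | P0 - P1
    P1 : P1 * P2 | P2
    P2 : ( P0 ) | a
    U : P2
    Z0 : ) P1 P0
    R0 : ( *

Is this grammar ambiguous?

Unambiguous

Only P0, P1, P2 are reachable from P0; ignoring the rest: This is a standard precedence ladder (P0 over P1 over P2), with each level left-recursive on its own operator ('-' at P0, '*' at P1). That structure is LR(1), hence unambiguous.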